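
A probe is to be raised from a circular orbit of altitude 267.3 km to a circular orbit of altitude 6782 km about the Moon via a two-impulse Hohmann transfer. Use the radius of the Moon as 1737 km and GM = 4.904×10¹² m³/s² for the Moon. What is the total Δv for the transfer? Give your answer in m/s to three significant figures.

Δv_total ≈ 717 m/s

r₁ = 1737 + 267.3 = 2004.3 km = 2.0043×10⁶ m.
r₂ = 1737 + 6782 = 8519.0 km = 8.5190×10⁶ m.
Transfer ellipse a_t = (r₁ + r₂)/2 = 5.262×10⁶ m.
At r₁: circular v_c1 = √(μ/r₁) = 1564 m/s; transfer-perilune v_p = √[μ(2/r₁ − 1/a_t)] = 1990 m/s.
Δv₁ = v_p − v_c1 = 426.1 m/s.
At r₂: circular v_c2 = √(μ/r₂) = 758.7 m/s; transfer-apolune v_a = √[μ(2/r₂ − 1/a_t)] = 468.3 m/s.
Δv₂ = v_c2 − v_a = 290.4 m/s.
Total Δv = Δv₁ + Δv₂ = 716.6 m/s.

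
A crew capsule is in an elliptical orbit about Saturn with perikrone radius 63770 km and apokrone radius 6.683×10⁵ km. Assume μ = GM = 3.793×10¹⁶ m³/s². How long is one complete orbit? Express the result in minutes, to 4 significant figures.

Semi-major axis a = (r_p + r_a)/2 = (63770 + 6.6830×10⁵)/2 = 3.6604×10⁵ km = 3.660×10⁸ m.
By Kepler's third law T = 2π√(a³/μ) = 2π × 3.596×10⁴ = 2.259×10⁵ s.
= 3765 minutes.

T ≈ 3765 minutes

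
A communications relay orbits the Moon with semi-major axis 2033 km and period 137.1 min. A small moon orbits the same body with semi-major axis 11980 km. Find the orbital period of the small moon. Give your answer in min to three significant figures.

Kepler's third law: T² ∝ a³, so T₂ = T₁ (a₂/a₁)^(3/2).
a₂/a₁ = 5.893, (a₂/a₁)^(3/2) = 14.30.
T₂ = 137.1 × 14.30 = 1961 min.

T₂ ≈ 1960 min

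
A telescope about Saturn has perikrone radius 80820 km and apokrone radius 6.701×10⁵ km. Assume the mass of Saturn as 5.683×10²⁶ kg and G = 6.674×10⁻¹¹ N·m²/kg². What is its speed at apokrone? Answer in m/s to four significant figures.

v ≈ 3491 m/s

μ = GM = 6.674×10⁻¹¹ × 5.683×10²⁶ = 3.793×10¹⁶ m³/s².
Semi-major axis a = (r_p + r_a)/2 = 3.7546×10⁵ km = 3.755×10⁸ m.
Vis-viva: v² = μ(2/r − 1/a) = 3.793×10¹⁶ × (2.985×10⁻⁹ − 2.663×10⁻⁹) = 1.218×10⁷ m²/s².
v = 3491 m/s.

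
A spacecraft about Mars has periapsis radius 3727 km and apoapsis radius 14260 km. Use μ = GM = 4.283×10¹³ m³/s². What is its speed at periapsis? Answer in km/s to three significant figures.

Semi-major axis a = (r_p + r_a)/2 = 8993.5 km = 8.994×10⁶ m.
Vis-viva: v² = μ(2/r − 1/a) = 4.283×10¹³ × (5.366×10⁻⁷ − 1.112×10⁻⁷) = 1.822×10⁷ m²/s².
v = 4269 m/s = 4.269 km/s.

v ≈ 4.27 km/s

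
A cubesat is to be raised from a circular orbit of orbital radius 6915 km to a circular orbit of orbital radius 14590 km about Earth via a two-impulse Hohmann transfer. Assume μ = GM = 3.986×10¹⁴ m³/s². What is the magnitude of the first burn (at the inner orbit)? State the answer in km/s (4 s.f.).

Δv ≈ 1.252 km/s

r₁ = 6915 km = 6.915×10⁶ m.
r₂ = 14590 km = 1.459×10⁷ m.
Transfer ellipse a_t = (r₁ + r₂)/2 = 1.075×10⁷ m.
At r₁: circular v_c1 = √(μ/r₁) = 7592 m/s; transfer-perigee v_p = √[μ(2/r₁ − 1/a_t)] = 8844 m/s.
Δv₁ = v_p − v_c1 = 1252 m/s.
= 1.252 km/s.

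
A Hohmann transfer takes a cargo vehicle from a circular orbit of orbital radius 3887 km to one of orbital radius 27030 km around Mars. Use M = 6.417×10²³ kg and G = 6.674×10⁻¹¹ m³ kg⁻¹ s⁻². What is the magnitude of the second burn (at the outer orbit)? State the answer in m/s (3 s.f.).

Δv ≈ 628 m/s

μ = GM = 6.674×10⁻¹¹ × 6.417×10²³ = 4.283×10¹³ m³/s².
r₁ = 3887 km = 3.887×10⁶ m.
r₂ = 27030 km = 2.703×10⁷ m.
Transfer ellipse a_t = (r₁ + r₂)/2 = 1.546×10⁷ m.
At r₁: circular v_c1 = √(μ/r₁) = 3319 m/s; transfer-periapsis v_p = √[μ(2/r₁ − 1/a_t)] = 4389 m/s.
At r₂: circular v_c2 = √(μ/r₂) = 1259 m/s; transfer-apoapsis v_a = √[μ(2/r₂ − 1/a_t)] = 631.2 m/s.
Δv₂ = v_c2 − v_a = 627.6 m/s.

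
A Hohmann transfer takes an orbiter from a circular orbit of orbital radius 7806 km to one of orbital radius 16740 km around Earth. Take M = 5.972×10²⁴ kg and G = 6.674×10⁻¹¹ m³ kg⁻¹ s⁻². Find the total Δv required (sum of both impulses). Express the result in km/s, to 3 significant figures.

Δv_total ≈ 2.19 km/s

μ = GM = 6.674×10⁻¹¹ × 5.972×10²⁴ = 3.986×10¹⁴ m³/s².
r₁ = 7806 km = 7.806×10⁶ m.
r₂ = 16740 km = 1.674×10⁷ m.
Transfer ellipse a_t = (r₁ + r₂)/2 = 1.227×10⁷ m.
At r₁: circular v_c1 = √(μ/r₁) = 7146 m/s; transfer-perigee v_p = √[μ(2/r₁ − 1/a_t)] = 8345 m/s.
Δv₁ = v_p − v_c1 = 1200 m/s.
At r₂: circular v_c2 = √(μ/r₂) = 4879 m/s; transfer-apogee v_a = √[μ(2/r₂ − 1/a_t)] = 3891 m/s.
Δv₂ = v_c2 − v_a = 988.0 m/s.
Total Δv = Δv₁ + Δv₂ = 2188 m/s = 2.188 km/s.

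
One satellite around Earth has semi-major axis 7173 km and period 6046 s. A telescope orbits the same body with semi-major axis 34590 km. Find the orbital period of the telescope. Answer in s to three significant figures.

T₂ ≈ 64000 s

Kepler's third law: T² ∝ a³, so T₂ = T₁ (a₂/a₁)^(3/2).
a₂/a₁ = 4.822, (a₂/a₁)^(3/2) = 10.59.
T₂ = 6046 × 10.59 = 64020 s.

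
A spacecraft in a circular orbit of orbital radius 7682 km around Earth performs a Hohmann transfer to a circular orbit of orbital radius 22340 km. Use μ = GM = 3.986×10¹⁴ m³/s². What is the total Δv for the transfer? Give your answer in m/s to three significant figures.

Δv_total ≈ 2790 m/s

r₁ = 7682 km = 7.682×10⁶ m.
r₂ = 22340 km = 2.234×10⁷ m.
Transfer ellipse a_t = (r₁ + r₂)/2 = 1.501×10⁷ m.
At r₁: circular v_c1 = √(μ/r₁) = 7203 m/s; transfer-perigee v_p = √[μ(2/r₁ − 1/a_t)] = 8788 m/s.
Δv₁ = v_p − v_c1 = 1584 m/s.
At r₂: circular v_c2 = √(μ/r₂) = 4224 m/s; transfer-apogee v_a = √[μ(2/r₂ − 1/a_t)] = 3022 m/s.
Δv₂ = v_c2 − v_a = 1202 m/s.
Total Δv = Δv₁ + Δv₂ = 2787 m/s.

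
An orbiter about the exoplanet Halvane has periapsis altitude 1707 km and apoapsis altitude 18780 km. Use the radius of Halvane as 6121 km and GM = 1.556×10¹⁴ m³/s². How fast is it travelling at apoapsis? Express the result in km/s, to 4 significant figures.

r_p = 6121 + 1707 = 7828.0 km = 7.8280×10⁶ m.
r_a = 6121 + 18780 = 24901 km = 2.4901×10⁷ m.
Semi-major axis a = (r_p + r_a)/2 = 16364 km = 1.636×10⁷ m.
Vis-viva: v² = μ(2/r − 1/a) = 1.556×10¹⁴ × (8.032×10⁻⁸ − 6.111×10⁻⁸) = 2.989×10⁶ m²/s².
v = 1729 m/s = 1.729 km/s.

v ≈ 1.729 km/s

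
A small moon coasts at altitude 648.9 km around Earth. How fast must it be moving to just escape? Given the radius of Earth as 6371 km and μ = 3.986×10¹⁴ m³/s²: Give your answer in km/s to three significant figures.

r = 6371 + 648.9 = 7019.9 km = 7.0199×10⁶ m.
Escape speed v_esc = √(2μ/r) = √(2 × 3.986×10¹⁴ / 7.020×10⁶) = √(1.136×10⁸) = 10660 m/s.
= 10.66 km/s.

v_esc ≈ 10.7 km/s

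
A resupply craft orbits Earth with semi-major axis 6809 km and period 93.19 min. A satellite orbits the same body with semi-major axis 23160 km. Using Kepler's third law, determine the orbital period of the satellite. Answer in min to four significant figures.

Kepler's third law: T² ∝ a³, so T₂ = T₁ (a₂/a₁)^(3/2).
a₂/a₁ = 3.401, (a₂/a₁)^(3/2) = 6.273.
T₂ = 93.19 × 6.273 = 584.6 min.

T₂ ≈ 584.6 min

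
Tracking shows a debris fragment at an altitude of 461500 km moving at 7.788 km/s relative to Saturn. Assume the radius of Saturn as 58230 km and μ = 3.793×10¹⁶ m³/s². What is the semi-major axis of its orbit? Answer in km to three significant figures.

a ≈ 4.45×10⁵ km

r = 58230 + 461500 = 5.1973×10⁵ km = 5.197×10⁸ m.
Vis-viva rearranged: 1/a = 2/r − v²/μ = 3.848×10⁻⁹ − 1.599×10⁻⁹ = 2.249×10⁻⁹ m⁻¹.
a = 4.446×10⁸ m = 4.4463×10⁵ km.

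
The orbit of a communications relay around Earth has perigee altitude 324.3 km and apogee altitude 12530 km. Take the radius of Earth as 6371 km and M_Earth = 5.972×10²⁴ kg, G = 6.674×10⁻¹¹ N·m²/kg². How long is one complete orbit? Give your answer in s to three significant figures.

μ = GM = 6.674×10⁻¹¹ × 5.972×10²⁴ = 3.986×10¹⁴ m³/s².
r_p = 6371 + 324.3 = 6695.3 km = 6.6953×10⁶ m.
r_a = 6371 + 12530 = 18901 km = 1.8901×10⁷ m.
Semi-major axis a = (r_p + r_a)/2 = (6695.3 + 18901)/2 = 12798 km = 1.280×10⁷ m.
By Kepler's third law T = 2π√(a³/μ) = 2π × 2.293×10³ = 1.441×10⁴ s.

T ≈ 14400 s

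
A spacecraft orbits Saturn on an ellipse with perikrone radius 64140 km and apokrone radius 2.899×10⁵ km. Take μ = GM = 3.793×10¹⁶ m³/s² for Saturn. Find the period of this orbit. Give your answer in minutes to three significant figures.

Semi-major axis a = (r_p + r_a)/2 = (64140 + 2.8990×10⁵)/2 = 1.7702×10⁵ km = 1.770×10⁸ m.
By Kepler's third law T = 2π√(a³/μ) = 2π × 1.209×10⁴ = 7.598×10⁴ s.
= 1266 minutes.

T ≈ 1270 minutes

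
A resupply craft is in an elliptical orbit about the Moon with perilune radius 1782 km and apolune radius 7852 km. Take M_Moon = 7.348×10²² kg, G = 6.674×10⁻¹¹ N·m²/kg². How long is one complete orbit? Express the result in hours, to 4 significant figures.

μ = GM = 6.674×10⁻¹¹ × 7.348×10²² = 4.904×10¹² m³/s².
Semi-major axis a = (r_p + r_a)/2 = (1782.0 + 7852.0)/2 = 4817.0 km = 4.817×10⁶ m.
By Kepler's third law T = 2π√(a³/μ) = 2π × 4.774×10³ = 3.000×10⁴ s.
= 8.332 hours.

T ≈ 8.332 hours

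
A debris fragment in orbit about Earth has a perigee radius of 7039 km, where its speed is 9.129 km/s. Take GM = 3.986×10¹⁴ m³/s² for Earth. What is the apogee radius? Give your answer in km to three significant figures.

apogee radius ≈ 19600 km

r_p = 7.039×10⁶ m.
Specific energy ε = v²/2 − μ/r = -1.496×10⁷ J/kg, so a = −μ/(2ε) = 1.332×10⁷ m.
The apsides satisfy r_p + r_a = 2a, so the apogee radius is 2a − r_p = 1.961×10⁷ m = 19609 km.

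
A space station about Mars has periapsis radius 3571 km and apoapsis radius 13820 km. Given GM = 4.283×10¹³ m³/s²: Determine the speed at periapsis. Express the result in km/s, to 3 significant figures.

Semi-major axis a = (r_p + r_a)/2 = 8695.5 km = 8.696×10⁶ m.
Vis-viva: v² = μ(2/r − 1/a) = 4.283×10¹³ × (5.601×10⁻⁷ − 1.150×10⁻⁷) = 1.906×10⁷ m²/s².
v = 4366 m/s = 4.366 km/s.

v ≈ 4.37 km/s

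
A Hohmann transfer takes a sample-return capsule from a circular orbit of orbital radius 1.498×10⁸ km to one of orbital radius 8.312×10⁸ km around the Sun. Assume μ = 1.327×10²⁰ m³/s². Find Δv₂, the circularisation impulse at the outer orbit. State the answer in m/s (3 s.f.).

Δv ≈ 5650 m/s

r₁ = 1.498×10⁸ km = 1.498×10¹¹ m.
r₂ = 8.312×10⁸ km = 8.312×10¹¹ m.
Transfer ellipse a_t = (r₁ + r₂)/2 = 4.905×10¹¹ m.
At r₁: circular v_c1 = √(μ/r₁) = 29760 m/s; transfer-perihelion v_p = √[μ(2/r₁ − 1/a_t)] = 38740 m/s.
At r₂: circular v_c2 = √(μ/r₂) = 12640 m/s; transfer-aphelion v_a = √[μ(2/r₂ − 1/a_t)] = 6983 m/s.
Δv₂ = v_c2 − v_a = 5653 m/s.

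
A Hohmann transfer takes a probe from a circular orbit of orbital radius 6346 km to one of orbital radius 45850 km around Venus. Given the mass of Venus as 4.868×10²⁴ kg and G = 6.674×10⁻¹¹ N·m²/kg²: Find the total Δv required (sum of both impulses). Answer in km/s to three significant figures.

μ = GM = 6.674×10⁻¹¹ × 4.868×10²⁴ = 3.249×10¹⁴ m³/s².
r₁ = 6346 km = 6.346×10⁶ m.
r₂ = 45850 km = 4.585×10⁷ m.
Transfer ellipse a_t = (r₁ + r₂)/2 = 2.610×10⁷ m.
At r₁: circular v_c1 = √(μ/r₁) = 7155 m/s; transfer-periapsis v_p = √[μ(2/r₁ − 1/a_t)] = 9484 m/s.
Δv₁ = v_p − v_c1 = 2329 m/s.
At r₂: circular v_c2 = √(μ/r₂) = 2662 m/s; transfer-apoapsis v_a = √[μ(2/r₂ − 1/a_t)] = 1313 m/s.
Δv₂ = v_c2 − v_a = 1349 m/s.
Total Δv = Δv₁ + Δv₂ = 3678 m/s = 3.678 km/s.

Δv_total ≈ 3.68 km/s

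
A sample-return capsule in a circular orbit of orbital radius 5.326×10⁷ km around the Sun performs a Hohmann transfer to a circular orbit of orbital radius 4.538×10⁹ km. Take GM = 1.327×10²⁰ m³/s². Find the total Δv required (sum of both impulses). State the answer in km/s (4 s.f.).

r₁ = 5.326×10⁷ km = 5.326×10¹⁰ m.
r₂ = 4.538×10⁹ km = 4.538×10¹² m.
Transfer ellipse a_t = (r₁ + r₂)/2 = 2.296×10¹² m.
At r₁: circular v_c1 = √(μ/r₁) = 49920 m/s; transfer-perihelion v_p = √[μ(2/r₁ − 1/a_t)] = 70180 m/s.
Δv₁ = v_p − v_c1 = 20270 m/s.
At r₂: circular v_c2 = √(μ/r₂) = 5408 m/s; transfer-aphelion v_a = √[μ(2/r₂ − 1/a_t)] = 823.7 m/s.
Δv₂ = v_c2 − v_a = 4584 m/s.
Total Δv = Δv₁ + Δv₂ = 24850 m/s = 24.85 km/s.

Δv_total ≈ 24.85 km/s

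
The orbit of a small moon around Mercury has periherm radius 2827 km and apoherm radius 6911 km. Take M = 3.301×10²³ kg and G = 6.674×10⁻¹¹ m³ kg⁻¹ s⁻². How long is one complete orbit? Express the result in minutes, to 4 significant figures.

μ = GM = 6.674×10⁻¹¹ × 3.301×10²³ = 2.203×10¹³ m³/s².
Semi-major axis a = (r_p + r_a)/2 = (2827.0 + 6911.0)/2 = 4869.0 km = 4.869×10⁶ m.
By Kepler's third law T = 2π√(a³/μ) = 2π × 2.289×10³ = 1.438×10⁴ s.
= 239.7 minutes.

T ≈ 239.7 minutes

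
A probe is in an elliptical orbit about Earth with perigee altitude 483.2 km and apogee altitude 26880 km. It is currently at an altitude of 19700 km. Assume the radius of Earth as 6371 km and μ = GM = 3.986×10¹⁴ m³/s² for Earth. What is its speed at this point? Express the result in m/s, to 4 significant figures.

r_p = 6371 + 483.2 = 6854.2 km = 6.8542×10⁶ m.
r_a = 6371 + 26880 = 33251 km = 3.3251×10⁷ m.
r = 6371 + 19700 = 26071 km = 2.607×10⁷ m.
Semi-major axis a = (r_p + r_a)/2 = 20053 km = 2.005×10⁷ m.
Vis-viva: v² = μ(2/r − 1/a) = 3.986×10¹⁴ × (7.671×10⁻⁸ − 4.987×10⁻⁸) = 1.070×10⁷ m²/s².
v = 3271 m/s.

v ≈ 3271 m/s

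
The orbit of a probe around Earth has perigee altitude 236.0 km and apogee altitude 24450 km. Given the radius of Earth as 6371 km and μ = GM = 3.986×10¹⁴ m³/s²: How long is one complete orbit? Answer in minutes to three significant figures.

r_p = 6371 + 236.0 = 6607.0 km = 6.6070×10⁶ m.
r_a = 6371 + 24450 = 30821 km = 3.0821×10⁷ m.
Semi-major axis a = (r_p + r_a)/2 = (6607.0 + 30821)/2 = 18714 km = 1.871×10⁷ m.
By Kepler's third law T = 2π√(a³/μ) = 2π × 4.055×10³ = 2.548×10⁴ s.
= 424.6 minutes.

T ≈ 425 minutes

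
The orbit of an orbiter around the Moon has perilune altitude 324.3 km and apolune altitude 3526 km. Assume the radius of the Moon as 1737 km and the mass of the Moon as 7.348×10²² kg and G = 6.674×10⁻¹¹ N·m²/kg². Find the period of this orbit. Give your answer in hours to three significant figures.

μ = GM = 6.674×10⁻¹¹ × 7.348×10²² = 4.904×10¹² m³/s².
r_p = 1737 + 324.3 = 2061.3 km = 2.0613×10⁶ m.
r_a = 1737 + 3526 = 5263.0 km = 5.2630×10⁶ m.
Semi-major axis a = (r_p + r_a)/2 = (2061.3 + 5263.0)/2 = 3662.2 km = 3.662×10⁶ m.
By Kepler's third law T = 2π√(a³/μ) = 2π × 3.165×10³ = 1.988×10⁴ s.
= 5.523 hours.

T ≈ 5.52 hours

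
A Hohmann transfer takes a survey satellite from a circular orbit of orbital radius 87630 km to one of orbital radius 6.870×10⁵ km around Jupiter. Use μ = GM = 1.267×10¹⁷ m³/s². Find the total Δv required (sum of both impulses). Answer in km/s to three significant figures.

Δv_total ≈ 19.7 km/s

r₁ = 87630 km = 8.763×10⁷ m.
r₂ = 6.870×10⁵ km = 6.870×10⁸ m.
Transfer ellipse a_t = (r₁ + r₂)/2 = 3.873×10⁸ m.
At r₁: circular v_c1 = √(μ/r₁) = 38020 m/s; transfer-perijove v_p = √[μ(2/r₁ − 1/a_t)] = 50640 m/s.
Δv₁ = v_p − v_c1 = 12620 m/s.
At r₂: circular v_c2 = √(μ/r₂) = 13580 m/s; transfer-apojove v_a = √[μ(2/r₂ − 1/a_t)] = 6460 m/s.
Δv₂ = v_c2 − v_a = 7121 m/s.
Total Δv = Δv₁ + Δv₂ = 19740 m/s = 19.74 km/s.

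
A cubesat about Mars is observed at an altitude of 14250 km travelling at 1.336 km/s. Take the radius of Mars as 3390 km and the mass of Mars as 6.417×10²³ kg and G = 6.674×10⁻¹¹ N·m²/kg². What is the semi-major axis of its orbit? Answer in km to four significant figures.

μ = GM = 6.674×10⁻¹¹ × 6.417×10²³ = 4.283×10¹³ m³/s².
r = 3390 + 14250 = 17640 km = 1.764×10⁷ m.
Specific orbital energy ε = v²/2 − μ/r = (1336)²/2 − 4.283×10¹³/1.764×10⁷ = -1.535×10⁶ J/kg.
Since ε = −μ/(2a), a = −μ/(2ε) = 1.395×10⁷ m = 13947 km.

a ≈ 13950 km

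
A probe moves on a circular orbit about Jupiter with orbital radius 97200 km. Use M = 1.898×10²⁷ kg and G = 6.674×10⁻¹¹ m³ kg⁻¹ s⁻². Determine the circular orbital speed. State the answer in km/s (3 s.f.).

v ≈ 36.1 km/s

μ = GM = 6.674×10⁻¹¹ × 1.898×10²⁷ = 1.267×10¹⁷ m³/s².
r = 97200 km = 9.720×10⁷ m.
For a circular orbit v = √(μ/r) = √(1.267×10¹⁷ / 9.720×10⁷) = √(1.303×10⁹) = 36100 m/s.
That is 36.10 km/s.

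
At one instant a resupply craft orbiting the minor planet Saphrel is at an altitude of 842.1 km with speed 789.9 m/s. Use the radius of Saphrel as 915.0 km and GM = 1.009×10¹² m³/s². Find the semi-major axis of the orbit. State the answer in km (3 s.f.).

r = 915.0 + 842.1 = 1757.1 km = 1.757×10⁶ m.
Specific orbital energy ε = v²/2 − μ/r = (789.9)²/2 − 1.009×10¹²/1.757×10⁶ = -2.623×10⁵ J/kg.
Since ε = −μ/(2a), a = −μ/(2ε) = 1.924×10⁶ m = 1923.6 km.

a ≈ 1920 km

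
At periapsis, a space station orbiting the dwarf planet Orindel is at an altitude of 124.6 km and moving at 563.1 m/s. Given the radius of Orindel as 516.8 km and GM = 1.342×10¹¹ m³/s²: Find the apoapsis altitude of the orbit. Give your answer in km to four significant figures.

r_p = 516.8 + 124.6 = 641.40 km = 6.414×10⁵ m.
Specific energy ε = v²/2 − μ/r = -5.069×10⁴ J/kg, so a = −μ/(2ε) = 1.324×10⁶ m.
The apsides satisfy r_p + r_a = 2a, so the apoapsis radius is 2a − r_p = 2.006×10⁶ m = 2006.1 km.
Apoapsis altitude = 2006.1 − 516.8 = 1489.3 km.

apoapsis altitude ≈ 1489 km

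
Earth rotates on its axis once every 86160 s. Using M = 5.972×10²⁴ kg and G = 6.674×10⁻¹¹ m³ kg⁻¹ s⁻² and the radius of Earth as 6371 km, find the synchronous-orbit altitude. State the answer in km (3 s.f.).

μ = GM = 6.674×10⁻¹¹ × 5.972×10²⁴ = 3.986×10¹⁴ m³/s².
A synchronous orbit has period T, so by Kepler's third law a = (μT²/4π²)^(1/3).
μT²/4π² = 3.986×10¹⁴ × (8.616×10⁴)² / 39.48 = 7.495×10²² m³.
a = 4.216×10⁷ m = 42162 km.
Altitude h = a − R = 42162 − 6371 = 35791 km.

h_sync ≈ 35800 km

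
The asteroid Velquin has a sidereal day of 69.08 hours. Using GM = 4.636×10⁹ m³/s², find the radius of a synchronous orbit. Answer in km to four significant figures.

r_sync ≈ 1937 km

T = 69.08 hours = 2.487×10⁵ s.
A synchronous orbit has period T, so by Kepler's third law a = (μT²/4π²)^(1/3).
μT²/4π² = 4.636×10⁹ × (2.487×10⁵)² / 39.48 = 7.263×10¹⁸ m³.
a = 1.937×10⁶ m = 1936.6 km.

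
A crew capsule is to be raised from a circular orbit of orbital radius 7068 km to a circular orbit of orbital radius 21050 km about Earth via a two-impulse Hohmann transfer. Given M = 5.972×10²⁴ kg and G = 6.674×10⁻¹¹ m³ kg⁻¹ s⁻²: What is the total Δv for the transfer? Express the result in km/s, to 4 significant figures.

Δv_total ≈ 2.945 km/s

μ = GM = 6.674×10⁻¹¹ × 5.972×10²⁴ = 3.986×10¹⁴ m³/s².
r₁ = 7068 km = 7.068×10⁶ m.
r₂ = 21050 km = 2.105×10⁷ m.
Transfer ellipse a_t = (r₁ + r₂)/2 = 1.406×10⁷ m.
At r₁: circular v_c1 = √(μ/r₁) = 7509 m/s; transfer-perigee v_p = √[μ(2/r₁ − 1/a_t)] = 9189 m/s.
Δv₁ = v_p − v_c1 = 1679 m/s.
At r₂: circular v_c2 = √(μ/r₂) = 4351 m/s; transfer-apogee v_a = √[μ(2/r₂ − 1/a_t)] = 3085 m/s.
Δv₂ = v_c2 − v_a = 1266 m/s.
Total Δv = Δv₁ + Δv₂ = 2945 m/s = 2.945 km/s.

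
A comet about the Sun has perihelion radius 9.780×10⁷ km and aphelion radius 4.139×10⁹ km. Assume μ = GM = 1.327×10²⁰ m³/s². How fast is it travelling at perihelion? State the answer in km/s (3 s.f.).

Semi-major axis a = (r_p + r_a)/2 = 2.1184×10⁹ km = 2.118×10¹² m.
Vis-viva: v² = μ(2/r − 1/a) = 1.327×10²⁰ × (2.045×10⁻¹¹ − 4.721×10⁻¹³) = 2.651×10⁹ m²/s².
v = 51490 m/s = 51.49 km/s.

v ≈ 51.5 km/s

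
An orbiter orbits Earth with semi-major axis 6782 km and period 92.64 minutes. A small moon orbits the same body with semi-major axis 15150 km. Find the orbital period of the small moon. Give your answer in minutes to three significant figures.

T₂ ≈ 309 minutes

Kepler's third law: T² ∝ a³, so T₂ = T₁ (a₂/a₁)^(3/2).
a₂/a₁ = 2.234, (a₂/a₁)^(3/2) = 3.339.
T₂ = 92.64 × 3.339 = 309.3 minutes.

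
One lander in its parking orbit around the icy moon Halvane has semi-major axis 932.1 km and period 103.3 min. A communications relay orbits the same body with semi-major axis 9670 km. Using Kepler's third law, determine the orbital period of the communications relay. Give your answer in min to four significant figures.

Kepler's third law: T² ∝ a³, so T₂ = T₁ (a₂/a₁)^(3/2).
a₂/a₁ = 10.37, (a₂/a₁)^(3/2) = 33.42.
T₂ = 103.3 × 33.42 = 3452 min.

T₂ ≈ 3452 min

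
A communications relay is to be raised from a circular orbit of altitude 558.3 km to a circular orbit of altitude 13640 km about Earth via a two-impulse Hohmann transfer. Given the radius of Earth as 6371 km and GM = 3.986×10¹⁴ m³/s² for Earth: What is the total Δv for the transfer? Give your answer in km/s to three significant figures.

r₁ = 6371 + 558.3 = 6929.3 km = 6.9293×10⁶ m.
r₂ = 6371 + 13640 = 20011 km = 2.0011×10⁷ m.
Transfer ellipse a_t = (r₁ + r₂)/2 = 1.347×10⁷ m.
At r₁: circular v_c1 = √(μ/r₁) = 7584 m/s; transfer-perigee v_p = √[μ(2/r₁ − 1/a_t)] = 9244 m/s.
Δv₁ = v_p − v_c1 = 1660 m/s.
At r₂: circular v_c2 = √(μ/r₂) = 4463 m/s; transfer-apogee v_a = √[μ(2/r₂ − 1/a_t)] = 3201 m/s.
Δv₂ = v_c2 − v_a = 1262 m/s.
Total Δv = Δv₁ + Δv₂ = 2922 m/s = 2.922 km/s.

Δv_total ≈ 2.92 km/s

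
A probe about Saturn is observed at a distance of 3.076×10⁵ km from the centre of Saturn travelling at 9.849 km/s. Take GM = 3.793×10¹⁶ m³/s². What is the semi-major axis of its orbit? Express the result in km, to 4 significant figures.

r = 3.076×10⁸ m.
Vis-viva rearranged: 1/a = 2/r − v²/μ = 6.502×10⁻⁹ − 2.557×10⁻⁹ = 3.945×10⁻⁹ m⁻¹.
a = 2.535×10⁸ m = 2.5352×10⁵ km.

a ≈ 2.535×10⁵ km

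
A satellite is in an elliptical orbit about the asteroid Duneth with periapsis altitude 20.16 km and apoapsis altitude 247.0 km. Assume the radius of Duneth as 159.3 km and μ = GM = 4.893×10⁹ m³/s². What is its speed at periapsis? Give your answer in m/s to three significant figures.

v ≈ 194 m/s

r_p = 159.3 + 20.16 = 179.46 km = 1.7946×10⁵ m.
r_a = 159.3 + 247.0 = 406.30 km = 4.0630×10⁵ m.
Semi-major axis a = (r_p + r_a)/2 = 292.88 km = 2.929×10⁵ m.
Vis-viva: v² = μ(2/r − 1/a) = 4.893×10⁹ × (1.114×10⁻⁵ − 3.414×10⁻⁶) = 3.782×10⁴ m²/s².
v = 194.5 m/s.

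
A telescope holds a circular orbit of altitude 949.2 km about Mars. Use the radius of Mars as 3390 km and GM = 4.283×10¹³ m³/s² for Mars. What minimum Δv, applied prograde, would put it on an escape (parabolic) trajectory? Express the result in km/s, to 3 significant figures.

r = 3390 + 949.2 = 4339.2 km = 4.3392×10⁶ m.
Circular speed v_c = √(μ/r) = 3142 m/s.
Escape speed v_esc = √(2μ/r) = √2 × v_c = 4443 m/s.
Δv = v_esc − v_c = 1301 m/s = 1.301 km/s.

Δv ≈ 1.30 km/s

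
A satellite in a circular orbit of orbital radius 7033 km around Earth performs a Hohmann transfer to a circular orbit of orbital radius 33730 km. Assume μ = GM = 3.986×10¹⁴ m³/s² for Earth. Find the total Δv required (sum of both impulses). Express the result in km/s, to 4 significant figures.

r₁ = 7033 km = 7.033×10⁶ m.
r₂ = 33730 km = 3.373×10⁷ m.
Transfer ellipse a_t = (r₁ + r₂)/2 = 2.038×10⁷ m.
At r₁: circular v_c1 = √(μ/r₁) = 7528 m/s; transfer-perigee v_p = √[μ(2/r₁ − 1/a_t)] = 9685 m/s.
Δv₁ = v_p − v_c1 = 2156 m/s.
At r₂: circular v_c2 = √(μ/r₂) = 3438 m/s; transfer-apogee v_a = √[μ(2/r₂ − 1/a_t)] = 2019 m/s.
Δv₂ = v_c2 − v_a = 1418 m/s.
Total Δv = Δv₁ + Δv₂ = 3575 m/s = 3.575 km/s.

Δv_total ≈ 3.575 km/s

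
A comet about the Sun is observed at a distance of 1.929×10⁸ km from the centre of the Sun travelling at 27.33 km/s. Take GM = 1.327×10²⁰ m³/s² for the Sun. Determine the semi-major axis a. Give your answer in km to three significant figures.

a ≈ 2.11×10⁸ km

r = 1.929×10¹¹ m.
Vis-viva rearranged: 1/a = 2/r − v²/μ = 1.037×10⁻¹¹ − 5.629×10⁻¹² = 4.739×10⁻¹² m⁻¹.
a = 2.110×10¹¹ m = 2.1100×10⁸ km.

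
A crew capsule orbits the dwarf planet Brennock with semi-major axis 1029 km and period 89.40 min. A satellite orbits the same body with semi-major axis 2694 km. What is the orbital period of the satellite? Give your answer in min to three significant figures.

T₂ ≈ 379 min

Kepler's third law: T² ∝ a³, so T₂ = T₁ (a₂/a₁)^(3/2).
a₂/a₁ = 2.618, (a₂/a₁)^(3/2) = 4.236.
T₂ = 89.40 × 4.236 = 378.7 min.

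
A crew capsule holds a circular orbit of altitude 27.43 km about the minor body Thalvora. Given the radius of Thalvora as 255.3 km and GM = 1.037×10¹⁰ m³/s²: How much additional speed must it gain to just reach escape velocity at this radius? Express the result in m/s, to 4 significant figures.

r = 255.3 + 27.43 = 282.73 km = 2.8273×10⁵ m.
Circular speed v_c = √(μ/r) = 191.5 m/s.
Escape speed v_esc = √(2μ/r) = √2 × v_c = 270.8 m/s.
Δv = v_esc − v_c = 79.33 m/s.

Δv ≈ 79.33 m/s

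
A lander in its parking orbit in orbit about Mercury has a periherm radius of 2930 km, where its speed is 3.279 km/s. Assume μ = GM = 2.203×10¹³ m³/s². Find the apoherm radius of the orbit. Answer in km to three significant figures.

apoherm radius ≈ 7350 km

r_p = 2.930×10⁶ m.
Specific energy ε = v²/2 − μ/r = -2.143×10⁶ J/kg, so a = −μ/(2ε) = 5.140×10⁶ m.
The apsides satisfy r_p + r_a = 2a, so the apoherm radius is 2a − r_p = 7.351×10⁶ m = 7350.7 km.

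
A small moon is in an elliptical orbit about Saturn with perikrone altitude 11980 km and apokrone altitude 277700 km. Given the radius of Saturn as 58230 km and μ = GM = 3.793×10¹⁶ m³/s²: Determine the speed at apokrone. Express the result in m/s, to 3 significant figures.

r_p = 58230 + 11980 = 70210 km = 7.0210×10⁷ m.
r_a = 58230 + 277700 = 335930 km = 3.3593×10⁸ m.
Semi-major axis a = (r_p + r_a)/2 = 2.0307×10⁵ km = 2.031×10⁸ m.
Vis-viva: v² = μ(2/r − 1/a) = 3.793×10¹⁶ × (5.954×10⁻⁹ − 4.924×10⁻⁹) = 3.904×10⁷ m²/s².
v = 6248 m/s.

v ≈ 6250 m/s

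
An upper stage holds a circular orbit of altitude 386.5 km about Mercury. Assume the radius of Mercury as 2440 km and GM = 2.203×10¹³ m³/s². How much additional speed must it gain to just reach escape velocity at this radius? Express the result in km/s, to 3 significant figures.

r = 2440 + 386.5 = 2826.5 km = 2.8265×10⁶ m.
Circular speed v_c = √(μ/r) = 2792 m/s.
Escape speed v_esc = √(2μ/r) = √2 × v_c = 3948 m/s.
Δv = v_esc − v_c = 1156 m/s = 1.156 km/s.

Δv ≈ 1.16 km/s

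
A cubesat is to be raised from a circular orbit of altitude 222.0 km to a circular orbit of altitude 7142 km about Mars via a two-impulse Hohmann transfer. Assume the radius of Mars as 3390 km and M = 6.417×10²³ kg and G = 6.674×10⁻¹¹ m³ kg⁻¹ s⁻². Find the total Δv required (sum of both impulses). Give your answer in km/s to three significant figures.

μ = GM = 6.674×10⁻¹¹ × 6.417×10²³ = 4.283×10¹³ m³/s².
r₁ = 3390 + 222.0 = 3612.0 km = 3.6120×10⁶ m.
r₂ = 3390 + 7142 = 10532 km = 1.0532×10⁷ m.
Transfer ellipse a_t = (r₁ + r₂)/2 = 7.072×10⁶ m.
At r₁: circular v_c1 = √(μ/r₁) = 3443 m/s; transfer-periapsis v_p = √[μ(2/r₁ − 1/a_t)] = 4202 m/s.
Δv₁ = v_p − v_c1 = 758.7 m/s.
At r₂: circular v_c2 = √(μ/r₂) = 2017 m/s; transfer-apoapsis v_a = √[μ(2/r₂ − 1/a_t)] = 1441 m/s.
Δv₂ = v_c2 − v_a = 575.4 m/s.
Total Δv = Δv₁ + Δv₂ = 1334 m/s = 1.334 km/s.

Δv_total ≈ 1.33 km/s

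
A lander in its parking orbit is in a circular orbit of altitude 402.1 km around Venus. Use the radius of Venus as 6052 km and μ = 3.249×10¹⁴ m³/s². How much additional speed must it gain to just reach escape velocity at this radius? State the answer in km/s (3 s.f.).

Δv ≈ 2.94 km/s

r = 6052 + 402.1 = 6454.1 km = 6.4541×10⁶ m.
Circular speed v_c = √(μ/r) = 7095 m/s.
Escape speed v_esc = √(2μ/r) = √2 × v_c = 10030 m/s.
Δv = v_esc − v_c = 2939 m/s = 2.939 km/s.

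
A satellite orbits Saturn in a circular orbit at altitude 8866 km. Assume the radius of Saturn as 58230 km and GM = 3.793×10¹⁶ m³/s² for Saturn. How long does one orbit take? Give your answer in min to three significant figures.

r = 58230 + 8866 = 67096 km = 6.7096×10⁷ m.
Kepler's third law: T = 2π√(r³/μ) = 2π√((6.710×10⁷)³ / 3.793×10¹⁶).
r³/μ = 7.964×10⁶ s², so T = 2π × 2.822×10³ = 1.773×10⁴ s.
Converting: 1.773×10⁴ s ÷ 60.00 = 295.5 min.

T ≈ 296 min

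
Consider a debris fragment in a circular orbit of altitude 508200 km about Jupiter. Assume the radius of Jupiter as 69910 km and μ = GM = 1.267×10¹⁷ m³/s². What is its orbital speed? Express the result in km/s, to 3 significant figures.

v ≈ 14.8 km/s

r = 69910 + 508200 = 578110 km = 5.7811×10⁸ m.
For a circular orbit v = √(μ/r) = √(1.267×10¹⁷ / 5.781×10⁸) = √(2.192×10⁸) = 14800 m/s.
That is 14.80 km/s.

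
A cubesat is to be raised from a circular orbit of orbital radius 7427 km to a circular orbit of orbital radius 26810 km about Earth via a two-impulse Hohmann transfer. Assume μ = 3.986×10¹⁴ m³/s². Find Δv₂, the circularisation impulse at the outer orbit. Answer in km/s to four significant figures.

r₁ = 7427 km = 7.427×10⁶ m.
r₂ = 26810 km = 2.681×10⁷ m.
Transfer ellipse a_t = (r₁ + r₂)/2 = 1.712×10⁷ m.
At r₁: circular v_c1 = √(μ/r₁) = 7326 m/s; transfer-perigee v_p = √[μ(2/r₁ − 1/a_t)] = 9168 m/s.
At r₂: circular v_c2 = √(μ/r₂) = 3856 m/s; transfer-apogee v_a = √[μ(2/r₂ − 1/a_t)] = 2540 m/s.
Δv₂ = v_c2 − v_a = 1316 m/s.
= 1.316 km/s.

Δv ≈ 1.316 km/s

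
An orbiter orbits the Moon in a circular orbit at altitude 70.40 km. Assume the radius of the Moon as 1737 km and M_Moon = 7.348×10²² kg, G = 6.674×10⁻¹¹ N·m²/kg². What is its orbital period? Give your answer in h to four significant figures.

μ = GM = 6.674×10⁻¹¹ × 7.348×10²² = 4.904×10¹² m³/s².
r = 1737 + 70.40 = 1807.4 km = 1.8074×10⁶ m.
Kepler's third law: T = 2π√(r³/μ) = 2π√((1.807×10⁶)³ / 4.904×10¹²).
r³/μ = 1.204×10⁶ s², so T = 2π × 1.097×10³ = 6.894×10³ s.
Converting: 6.894×10³ s ÷ 3600 = 1.915 h.

T ≈ 1.915 h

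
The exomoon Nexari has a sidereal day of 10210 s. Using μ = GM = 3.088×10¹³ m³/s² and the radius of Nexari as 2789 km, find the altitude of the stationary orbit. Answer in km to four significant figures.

h_sync ≈ 1547 km

A synchronous orbit has period T, so by Kepler's third law a = (μT²/4π²)^(1/3).
μT²/4π² = 3.088×10¹³ × (1.021×10⁴)² / 39.48 = 8.154×10¹⁹ m³.
a = 4.336×10⁶ m = 4336.3 km.
Altitude h = a − R = 4336.3 − 2789 = 1547.3 km.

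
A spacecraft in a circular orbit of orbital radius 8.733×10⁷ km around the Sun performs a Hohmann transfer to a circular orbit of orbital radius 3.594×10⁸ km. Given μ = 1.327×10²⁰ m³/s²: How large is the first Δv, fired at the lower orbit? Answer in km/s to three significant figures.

Δv ≈ 10.5 km/s

r₁ = 8.733×10⁷ km = 8.733×10¹⁰ m.
r₂ = 3.594×10⁸ km = 3.594×10¹¹ m.
Transfer ellipse a_t = (r₁ + r₂)/2 = 2.234×10¹¹ m.
At r₁: circular v_c1 = √(μ/r₁) = 38980 m/s; transfer-perihelion v_p = √[μ(2/r₁ − 1/a_t)] = 49450 m/s.
Δv₁ = v_p − v_c1 = 10470 m/s.
= 10.47 km/s.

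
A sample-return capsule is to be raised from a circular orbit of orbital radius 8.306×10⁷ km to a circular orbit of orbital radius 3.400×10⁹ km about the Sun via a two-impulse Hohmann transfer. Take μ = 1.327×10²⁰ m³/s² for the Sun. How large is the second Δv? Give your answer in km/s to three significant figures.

r₁ = 8.306×10⁷ km = 8.306×10¹⁰ m.
r₂ = 3.400×10⁹ km = 3.400×10¹² m.
Transfer ellipse a_t = (r₁ + r₂)/2 = 1.742×10¹² m.
At r₁: circular v_c1 = √(μ/r₁) = 39970 m/s; transfer-perihelion v_p = √[μ(2/r₁ − 1/a_t)] = 55850 m/s.
At r₂: circular v_c2 = √(μ/r₂) = 6247 m/s; transfer-aphelion v_a = √[μ(2/r₂ − 1/a_t)] = 1364 m/s.
Δv₂ = v_c2 − v_a = 4883 m/s.
= 4.883 km/s.

Δv ≈ 4.88 km/s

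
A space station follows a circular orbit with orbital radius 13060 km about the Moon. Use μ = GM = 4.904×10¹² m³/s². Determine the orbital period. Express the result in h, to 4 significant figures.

T ≈ 37.20 h

r = 13060 km = 1.306×10⁷ m.
Kepler's third law: T = 2π√(r³/μ) = 2π√((1.306×10⁷)³ / 4.904×10¹²).
r³/μ = 4.542×10⁸ s², so T = 2π × 2.131×10⁴ = 1.339×10⁵ s.
Converting: 1.339×10⁵ s ÷ 3600 = 37.20 h.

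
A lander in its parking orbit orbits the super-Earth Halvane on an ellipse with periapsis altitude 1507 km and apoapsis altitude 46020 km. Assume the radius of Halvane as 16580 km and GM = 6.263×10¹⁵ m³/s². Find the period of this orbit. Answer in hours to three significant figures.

r_p = 16580 + 1507 = 18087 km = 1.8087×10⁷ m.
r_a = 16580 + 46020 = 62600 km = 6.2600×10⁷ m.
Semi-major axis a = (r_p + r_a)/2 = (18087 + 62600)/2 = 40344 km = 4.034×10⁷ m.
By Kepler's third law T = 2π√(a³/μ) = 2π × 3.238×10³ = 2.034×10⁴ s.
= 5.651 hours.

T ≈ 5.65 hours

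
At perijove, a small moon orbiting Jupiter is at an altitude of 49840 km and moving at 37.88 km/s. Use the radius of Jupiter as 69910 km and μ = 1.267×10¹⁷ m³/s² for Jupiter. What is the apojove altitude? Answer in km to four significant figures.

r_p = 69910 + 49840 = 1.1975×10⁵ km = 1.198×10⁸ m.
Specific energy ε = v²/2 − μ/r = -3.406×10⁸ J/kg, so a = −μ/(2ε) = 1.860×10⁸ m.
The apsides satisfy r_p + r_a = 2a, so the apojove radius is 2a − r_p = 2.523×10⁸ m = 2.5225×10⁵ km.
Apojove altitude = 2.5225×10⁵ − 69910 = 1.8234×10⁵ km.

apojove altitude ≈ 1.823×10⁵ km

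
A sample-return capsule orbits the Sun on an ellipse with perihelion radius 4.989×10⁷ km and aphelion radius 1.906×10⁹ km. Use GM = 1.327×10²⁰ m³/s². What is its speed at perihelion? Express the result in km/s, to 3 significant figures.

v ≈ 72.0 km/s

Semi-major axis a = (r_p + r_a)/2 = 9.7794×10⁸ km = 9.779×10¹¹ m.
Vis-viva: v² = μ(2/r − 1/a) = 1.327×10²⁰ × (4.009×10⁻¹¹ − 1.023×10⁻¹²) = 5.184×10⁹ m²/s².
v = 72000 m/s = 72.00 km/s.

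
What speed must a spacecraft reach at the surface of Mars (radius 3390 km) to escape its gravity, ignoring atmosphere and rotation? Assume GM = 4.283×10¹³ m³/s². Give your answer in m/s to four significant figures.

v_esc ≈ 5027 m/s

r = R = 3.390×10⁶ m.
Escape speed v_esc = √(2μ/r) = √(2 × 4.283×10¹³ / 3.390×10⁶) = √(2.527×10⁷) = 5027 m/s.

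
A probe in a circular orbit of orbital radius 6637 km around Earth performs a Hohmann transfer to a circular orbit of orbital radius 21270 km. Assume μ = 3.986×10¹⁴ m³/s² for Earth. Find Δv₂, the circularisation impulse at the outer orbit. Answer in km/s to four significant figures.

Δv ≈ 1.343 km/s

r₁ = 6637 km = 6.637×10⁶ m.
r₂ = 21270 km = 2.127×10⁷ m.
Transfer ellipse a_t = (r₁ + r₂)/2 = 1.395×10⁷ m.
At r₁: circular v_c1 = √(μ/r₁) = 7750 m/s; transfer-perigee v_p = √[μ(2/r₁ − 1/a_t)] = 9568 m/s.
At r₂: circular v_c2 = √(μ/r₂) = 4329 m/s; transfer-apogee v_a = √[μ(2/r₂ − 1/a_t)] = 2986 m/s.
Δv₂ = v_c2 − v_a = 1343 m/s.
= 1.343 km/s.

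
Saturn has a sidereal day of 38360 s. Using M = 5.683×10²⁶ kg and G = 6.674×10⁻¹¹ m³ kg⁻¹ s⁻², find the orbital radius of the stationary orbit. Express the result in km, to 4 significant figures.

r_sync ≈ 1.122×10⁵ km

μ = GM = 6.674×10⁻¹¹ × 5.683×10²⁶ = 3.793×10¹⁶ m³/s².
A synchronous orbit has period T, so by Kepler's third law a = (μT²/4π²)^(1/3).
μT²/4π² = 3.793×10¹⁶ × (3.836×10⁴)² / 39.48 = 1.414×10²⁴ m³.
a = 1.122×10⁸ m = 1.1223×10⁵ km.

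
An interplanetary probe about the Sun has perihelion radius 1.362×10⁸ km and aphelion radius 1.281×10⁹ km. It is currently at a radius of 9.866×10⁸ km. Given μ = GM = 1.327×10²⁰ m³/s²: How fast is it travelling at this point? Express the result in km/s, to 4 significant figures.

Semi-major axis a = (r_p + r_a)/2 = 7.0860×10⁸ km = 7.086×10¹¹ m.
Vis-viva: v² = μ(2/r − 1/a) = 1.327×10²⁰ × (2.027×10⁻¹² − 1.411×10⁻¹²) = 8.173×10⁷ m²/s².
v = 9041 m/s = 9.041 km/s.

v ≈ 9.041 km/s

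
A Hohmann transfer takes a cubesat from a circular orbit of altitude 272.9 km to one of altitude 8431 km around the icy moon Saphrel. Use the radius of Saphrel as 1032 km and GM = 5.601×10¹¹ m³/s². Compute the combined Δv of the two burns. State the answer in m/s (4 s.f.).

r₁ = 1032 + 272.9 = 1304.9 km = 1.3049×10⁶ m.
r₂ = 1032 + 8431 = 9463.0 km = 9.4630×10⁶ m.
Transfer ellipse a_t = (r₁ + r₂)/2 = 5.384×10⁶ m.
At r₁: circular v_c1 = √(μ/r₁) = 655.2 m/s; transfer-periapsis v_p = √[μ(2/r₁ − 1/a_t)] = 868.6 m/s.
Δv₁ = v_p − v_c1 = 213.4 m/s.
At r₂: circular v_c2 = √(μ/r₂) = 243.3 m/s; transfer-apoapsis v_a = √[μ(2/r₂ − 1/a_t)] = 119.8 m/s.
Δv₂ = v_c2 − v_a = 123.5 m/s.
Total Δv = Δv₁ + Δv₂ = 336.9 m/s.

Δv_total ≈ 336.9 m/s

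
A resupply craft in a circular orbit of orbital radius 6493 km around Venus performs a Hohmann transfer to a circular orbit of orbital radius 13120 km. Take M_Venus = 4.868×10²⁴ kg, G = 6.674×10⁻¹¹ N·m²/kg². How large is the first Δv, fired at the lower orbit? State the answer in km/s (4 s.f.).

μ = GM = 6.674×10⁻¹¹ × 4.868×10²⁴ = 3.249×10¹⁴ m³/s².
r₁ = 6493 km = 6.493×10⁶ m.
r₂ = 13120 km = 1.312×10⁷ m.
Transfer ellipse a_t = (r₁ + r₂)/2 = 9.806×10⁶ m.
At r₁: circular v_c1 = √(μ/r₁) = 7074 m/s; transfer-periapsis v_p = √[μ(2/r₁ − 1/a_t)] = 8182 m/s.
Δv₁ = v_p − v_c1 = 1108 m/s.
= 1.108 km/s.

Δv ≈ 1.108 km/s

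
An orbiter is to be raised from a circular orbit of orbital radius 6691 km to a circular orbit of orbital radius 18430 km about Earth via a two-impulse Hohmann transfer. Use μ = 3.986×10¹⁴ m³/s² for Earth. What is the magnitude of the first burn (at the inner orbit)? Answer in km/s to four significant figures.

Δv ≈ 1.631 km/s

r₁ = 6691 km = 6.691×10⁶ m.
r₂ = 18430 km = 1.843×10⁷ m.
Transfer ellipse a_t = (r₁ + r₂)/2 = 1.256×10⁷ m.
At r₁: circular v_c1 = √(μ/r₁) = 7718 m/s; transfer-perigee v_p = √[μ(2/r₁ − 1/a_t)] = 9349 m/s.
Δv₁ = v_p − v_c1 = 1631 m/s.
= 1.631 km/s.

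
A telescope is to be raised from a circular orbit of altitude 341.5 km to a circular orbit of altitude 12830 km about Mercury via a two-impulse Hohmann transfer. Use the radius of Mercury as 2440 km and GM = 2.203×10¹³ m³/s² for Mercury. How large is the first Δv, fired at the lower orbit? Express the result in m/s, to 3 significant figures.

Δv ≈ 846 m/s

r₁ = 2440 + 341.5 = 2781.5 km = 2.7815×10⁶ m.
r₂ = 2440 + 12830 = 15270 km = 1.5270×10⁷ m.
Transfer ellipse a_t = (r₁ + r₂)/2 = 9.026×10⁶ m.
At r₁: circular v_c1 = √(μ/r₁) = 2814 m/s; transfer-periherm v_p = √[μ(2/r₁ − 1/a_t)] = 3661 m/s.
Δv₁ = v_p − v_c1 = 846.3 m/s.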